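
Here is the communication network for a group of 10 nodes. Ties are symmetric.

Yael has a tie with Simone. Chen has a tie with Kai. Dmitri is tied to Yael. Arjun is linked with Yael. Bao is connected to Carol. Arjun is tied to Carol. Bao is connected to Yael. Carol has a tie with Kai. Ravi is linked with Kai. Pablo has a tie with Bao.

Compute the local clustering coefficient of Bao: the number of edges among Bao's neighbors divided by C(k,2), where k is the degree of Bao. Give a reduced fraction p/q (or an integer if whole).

Bao's neighbors: Carol, Pablo, and Yael (k = 3).
Possible neighbor pairs: C(3,2) = 3. Edges among them: none → e = 0.
Clustering(Bao) = 0/3 = 0.

0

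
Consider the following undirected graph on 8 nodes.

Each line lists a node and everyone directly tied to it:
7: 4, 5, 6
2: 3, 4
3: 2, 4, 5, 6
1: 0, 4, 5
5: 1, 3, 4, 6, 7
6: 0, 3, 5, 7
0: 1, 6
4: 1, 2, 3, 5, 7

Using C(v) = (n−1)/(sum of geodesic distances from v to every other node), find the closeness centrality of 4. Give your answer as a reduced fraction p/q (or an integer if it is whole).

Distances from 4: 0:2, 1:1, 2:1, 3:1, 5:1, 6:2, 7:1. Sum = 9.
n = 8, so closeness = 7/9.

7/9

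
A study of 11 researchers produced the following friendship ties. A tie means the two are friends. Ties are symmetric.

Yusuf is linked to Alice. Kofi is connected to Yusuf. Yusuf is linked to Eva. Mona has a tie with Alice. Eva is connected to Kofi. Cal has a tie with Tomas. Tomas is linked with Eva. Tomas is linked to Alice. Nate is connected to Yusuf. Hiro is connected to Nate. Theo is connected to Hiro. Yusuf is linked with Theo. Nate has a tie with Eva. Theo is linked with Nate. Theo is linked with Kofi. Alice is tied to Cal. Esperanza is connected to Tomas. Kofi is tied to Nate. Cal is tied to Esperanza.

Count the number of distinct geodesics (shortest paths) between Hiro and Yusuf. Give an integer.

2

The shortest distance is 2. The length-2 paths are: Hiro–Nate–Yusuf; Hiro–Theo–Yusuf.
That gives 2 distinct shortest paths.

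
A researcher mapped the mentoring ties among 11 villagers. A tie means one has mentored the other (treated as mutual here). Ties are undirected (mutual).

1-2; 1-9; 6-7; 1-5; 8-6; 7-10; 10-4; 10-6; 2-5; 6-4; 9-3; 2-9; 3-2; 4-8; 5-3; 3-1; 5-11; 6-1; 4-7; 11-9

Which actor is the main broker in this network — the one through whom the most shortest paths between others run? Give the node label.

1

Unnormalized betweenness of each node: 1:101/4, 2:1/4, 3:1/4, 4:1, 5:4, 6:25, 7:0, 8:0, 9:4, 10:0, 11:1/4.
1 has the largest value, 101/4, making it the main broker — the node through which the most shortest paths run.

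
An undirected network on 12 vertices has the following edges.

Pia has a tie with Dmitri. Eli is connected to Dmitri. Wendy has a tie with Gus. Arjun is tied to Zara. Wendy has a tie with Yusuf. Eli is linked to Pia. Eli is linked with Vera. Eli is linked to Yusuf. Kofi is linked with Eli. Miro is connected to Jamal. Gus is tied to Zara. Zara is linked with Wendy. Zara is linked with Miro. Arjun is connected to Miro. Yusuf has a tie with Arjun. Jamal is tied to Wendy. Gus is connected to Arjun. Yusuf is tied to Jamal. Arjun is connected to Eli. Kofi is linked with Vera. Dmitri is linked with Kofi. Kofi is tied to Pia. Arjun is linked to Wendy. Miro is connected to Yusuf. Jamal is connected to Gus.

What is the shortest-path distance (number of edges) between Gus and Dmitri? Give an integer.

3

One shortest route is Gus – Arjun – Eli – Dmitri, which uses 3 edges, and at distance 2 from Gus we only reach {Eli, Miro, Yusuf}, which does not include Dmitri. So d(Gus,Dmitri) = 3.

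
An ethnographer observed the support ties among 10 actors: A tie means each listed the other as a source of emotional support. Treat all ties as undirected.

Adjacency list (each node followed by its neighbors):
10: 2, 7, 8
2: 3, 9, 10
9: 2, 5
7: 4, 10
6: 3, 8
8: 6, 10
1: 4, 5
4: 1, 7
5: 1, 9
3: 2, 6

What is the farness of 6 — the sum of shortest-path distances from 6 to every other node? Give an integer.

Distances from 6: 1:5, 2:2, 3:1, 4:4, 5:4, 7:3, 8:1, 9:3, 10:2.
Sum = 5 + 2 + 1 + 4 + 4 + 3 + 1 + 3 + 2 = 25.

25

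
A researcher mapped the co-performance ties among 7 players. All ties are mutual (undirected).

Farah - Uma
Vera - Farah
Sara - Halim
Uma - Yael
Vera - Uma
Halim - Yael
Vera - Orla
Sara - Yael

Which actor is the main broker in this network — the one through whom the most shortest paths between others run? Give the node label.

Unnormalized betweenness of each node: Farah:0, Halim:0, Orla:0, Sara:0, Uma:9, Vera:5, Yael:8.
Uma has the largest value, 9, making it the main broker — the node through which the most shortest paths run.

Uma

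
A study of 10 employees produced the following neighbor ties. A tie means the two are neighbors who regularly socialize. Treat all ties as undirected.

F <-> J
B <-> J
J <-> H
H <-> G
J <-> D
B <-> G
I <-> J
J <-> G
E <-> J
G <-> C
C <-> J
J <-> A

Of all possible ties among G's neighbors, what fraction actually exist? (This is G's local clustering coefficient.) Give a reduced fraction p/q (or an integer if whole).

1/2

G's neighbors: B, C, H, and J (k = 4).
Possible neighbor pairs: C(4,2) = 6. Edges among them: B–J, C–J, H–J → e = 3.
Clustering(G) = 3/6 = 1/2.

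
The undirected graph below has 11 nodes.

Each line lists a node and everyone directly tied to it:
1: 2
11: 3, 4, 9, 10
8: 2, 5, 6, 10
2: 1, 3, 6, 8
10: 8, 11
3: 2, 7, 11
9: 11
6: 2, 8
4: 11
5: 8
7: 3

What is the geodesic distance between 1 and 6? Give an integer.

2

One shortest route is 1 – 2 – 6, which uses 2 edges, and 1 and 6 are not directly tied, so nothing shorter exists. So d(1,6) = 2.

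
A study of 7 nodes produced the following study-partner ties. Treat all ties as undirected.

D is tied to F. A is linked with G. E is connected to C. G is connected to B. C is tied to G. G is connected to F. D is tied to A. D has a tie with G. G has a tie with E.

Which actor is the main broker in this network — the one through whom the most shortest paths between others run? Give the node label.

Unnormalized betweenness of each node: A:0, B:0, C:0, D:1/2, E:0, F:0, G:23/2.
G has the largest value, 23/2, making it the main broker — the node through which the most shortest paths run.

G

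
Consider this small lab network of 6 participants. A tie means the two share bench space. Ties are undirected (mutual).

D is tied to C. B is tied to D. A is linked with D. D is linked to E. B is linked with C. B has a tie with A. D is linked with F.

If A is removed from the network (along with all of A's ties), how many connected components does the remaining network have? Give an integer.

A's neighbors (B and D) remain reachable from one another through other ties, so the rest of the network stays in one piece.

1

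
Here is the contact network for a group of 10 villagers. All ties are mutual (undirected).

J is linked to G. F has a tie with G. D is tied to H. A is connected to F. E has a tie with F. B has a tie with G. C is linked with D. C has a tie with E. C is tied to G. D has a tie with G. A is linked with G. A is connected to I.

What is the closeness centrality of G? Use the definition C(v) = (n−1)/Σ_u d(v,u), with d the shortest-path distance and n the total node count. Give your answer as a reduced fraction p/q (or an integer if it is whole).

3/4

Distances from G: A:1, B:1, C:1, D:1, E:2, F:1, H:2, I:2, J:1. Sum = 12.
n = 10, so closeness = 9/12 = 3/4.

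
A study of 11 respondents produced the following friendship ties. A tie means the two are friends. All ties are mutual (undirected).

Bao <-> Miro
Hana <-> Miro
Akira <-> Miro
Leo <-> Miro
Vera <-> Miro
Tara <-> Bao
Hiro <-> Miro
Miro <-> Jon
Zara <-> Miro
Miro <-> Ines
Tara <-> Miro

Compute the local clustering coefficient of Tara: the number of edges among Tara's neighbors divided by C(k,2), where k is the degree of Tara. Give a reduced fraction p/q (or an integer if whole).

Tara's neighbors: Bao and Miro (k = 2).
Possible neighbor pairs: C(2,2) = 1. Edges among them: Bao–Miro → e = 1.
Clustering(Tara) = 1/1.

1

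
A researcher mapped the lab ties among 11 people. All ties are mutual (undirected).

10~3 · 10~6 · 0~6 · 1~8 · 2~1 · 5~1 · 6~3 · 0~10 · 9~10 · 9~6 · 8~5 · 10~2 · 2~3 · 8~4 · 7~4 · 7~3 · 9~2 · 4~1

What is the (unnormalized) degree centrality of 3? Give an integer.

3 is directly tied to 2, 6, 7, and 10. That is 4 neighbors, so the degree of 3 is 4.

4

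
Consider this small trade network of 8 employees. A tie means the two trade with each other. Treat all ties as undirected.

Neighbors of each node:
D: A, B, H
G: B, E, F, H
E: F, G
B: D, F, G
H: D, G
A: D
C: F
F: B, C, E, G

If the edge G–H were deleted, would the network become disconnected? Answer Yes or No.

Even without that edge, G still reaches H via G – B – D – H, so the network stays connected. Not a bridge.

No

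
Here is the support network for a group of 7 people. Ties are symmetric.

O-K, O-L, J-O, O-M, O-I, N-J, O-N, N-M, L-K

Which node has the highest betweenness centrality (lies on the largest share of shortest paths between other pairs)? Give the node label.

Unnormalized betweenness of each node: I:0, J:0, K:0, L:0, M:0, N:1/2, O:23/2.
O has the largest value, 23/2, making it the main broker — the node through which the most shortest paths run.

O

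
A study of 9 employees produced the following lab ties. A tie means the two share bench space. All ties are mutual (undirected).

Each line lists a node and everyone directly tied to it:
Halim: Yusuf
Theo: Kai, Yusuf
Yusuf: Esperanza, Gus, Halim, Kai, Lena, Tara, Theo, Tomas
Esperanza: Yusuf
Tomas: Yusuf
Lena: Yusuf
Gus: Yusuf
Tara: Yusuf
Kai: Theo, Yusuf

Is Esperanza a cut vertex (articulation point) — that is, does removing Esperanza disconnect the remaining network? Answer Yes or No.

Even without Esperanza, every remaining node can still reach every other (the residual graph is connected), so Esperanza is not a cut vertex.

No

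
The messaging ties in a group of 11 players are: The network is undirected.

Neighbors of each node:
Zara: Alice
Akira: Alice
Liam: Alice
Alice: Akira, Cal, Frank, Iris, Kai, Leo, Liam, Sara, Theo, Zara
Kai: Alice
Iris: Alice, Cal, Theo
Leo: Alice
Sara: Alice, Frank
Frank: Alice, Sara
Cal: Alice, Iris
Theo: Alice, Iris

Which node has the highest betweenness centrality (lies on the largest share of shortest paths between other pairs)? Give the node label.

Unnormalized betweenness of each node: Akira:0, Alice:83/2, Cal:0, Frank:0, Iris:1/2, Kai:0, Leo:0, Liam:0, Sara:0, Theo:0, Zara:0.
Alice has the largest value, 83/2, making it the main broker — the node through which the most shortest paths run.

Alice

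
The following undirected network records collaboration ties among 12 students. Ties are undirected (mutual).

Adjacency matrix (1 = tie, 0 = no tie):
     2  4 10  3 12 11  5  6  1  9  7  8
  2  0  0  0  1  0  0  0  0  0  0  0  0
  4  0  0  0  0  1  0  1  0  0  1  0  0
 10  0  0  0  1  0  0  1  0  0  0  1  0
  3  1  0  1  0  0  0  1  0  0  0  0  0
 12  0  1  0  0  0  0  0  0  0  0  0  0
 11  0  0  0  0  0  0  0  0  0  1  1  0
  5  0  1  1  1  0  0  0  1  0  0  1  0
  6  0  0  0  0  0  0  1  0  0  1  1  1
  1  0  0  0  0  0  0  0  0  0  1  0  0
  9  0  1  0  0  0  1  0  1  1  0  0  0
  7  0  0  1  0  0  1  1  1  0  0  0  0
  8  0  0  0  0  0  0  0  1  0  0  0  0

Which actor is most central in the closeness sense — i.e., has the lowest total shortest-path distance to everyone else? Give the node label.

Farness (sum of distances to all others) for each node — 1:32, 2:35, 3:25, 4:21, 5:18, 6:20, 7:21, 8:30, 9:22, 10:24, 11:25, 12:31.
The smallest farness is 18, for 5, so 5 has the highest closeness.

5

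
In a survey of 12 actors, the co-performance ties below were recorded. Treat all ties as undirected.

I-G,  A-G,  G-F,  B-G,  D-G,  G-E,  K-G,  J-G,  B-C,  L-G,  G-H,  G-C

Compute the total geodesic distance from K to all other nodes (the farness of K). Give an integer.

21

Distances from K: A:2, B:2, C:2, D:2, E:2, F:2, G:1, H:2, I:2, J:2, L:2.
Sum = 2 + 2 + 2 + 2 + 2 + 2 + 1 + 2 + 2 + 2 + 2 = 21.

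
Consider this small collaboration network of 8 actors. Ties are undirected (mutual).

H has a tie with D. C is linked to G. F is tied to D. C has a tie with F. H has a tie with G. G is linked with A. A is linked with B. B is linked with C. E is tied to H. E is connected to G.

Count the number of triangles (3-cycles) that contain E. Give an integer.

E's neighbors: G and H.
Neighbor pairs that are themselves tied: E–G–H. Each forms one triangle with E, for 1 in total.

1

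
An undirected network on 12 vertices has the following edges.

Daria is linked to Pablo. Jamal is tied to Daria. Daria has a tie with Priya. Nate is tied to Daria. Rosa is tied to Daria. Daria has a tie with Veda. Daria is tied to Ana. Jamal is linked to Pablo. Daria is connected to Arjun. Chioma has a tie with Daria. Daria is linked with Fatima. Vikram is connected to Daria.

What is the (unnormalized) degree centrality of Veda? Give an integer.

1

Veda is directly tied to Daria. That is 1 neighbor, so the degree of Veda is 1.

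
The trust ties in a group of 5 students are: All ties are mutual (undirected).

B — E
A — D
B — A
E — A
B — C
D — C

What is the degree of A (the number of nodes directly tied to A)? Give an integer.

3

A is directly tied to B, D, and E. That is 3 neighbors, so the degree of A is 3.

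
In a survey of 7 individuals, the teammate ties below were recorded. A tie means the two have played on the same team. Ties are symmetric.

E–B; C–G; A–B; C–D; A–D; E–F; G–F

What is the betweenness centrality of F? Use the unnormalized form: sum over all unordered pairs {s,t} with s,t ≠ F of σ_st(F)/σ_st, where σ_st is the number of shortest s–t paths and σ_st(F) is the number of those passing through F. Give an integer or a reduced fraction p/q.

Pairs whose geodesics pass through F — C–E: 1; G–E: 1; G–B: 1.
All other pairs contribute 0.
Summing the contributions gives betweenness(F) = 3.

3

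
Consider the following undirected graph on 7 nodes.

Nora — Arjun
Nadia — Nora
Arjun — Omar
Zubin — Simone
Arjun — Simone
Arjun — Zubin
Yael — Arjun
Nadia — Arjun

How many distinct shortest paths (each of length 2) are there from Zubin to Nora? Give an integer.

1

The shortest distance is 2, and the only length-2 path is Zubin–Arjun–Nora. So there is exactly 1 shortest path.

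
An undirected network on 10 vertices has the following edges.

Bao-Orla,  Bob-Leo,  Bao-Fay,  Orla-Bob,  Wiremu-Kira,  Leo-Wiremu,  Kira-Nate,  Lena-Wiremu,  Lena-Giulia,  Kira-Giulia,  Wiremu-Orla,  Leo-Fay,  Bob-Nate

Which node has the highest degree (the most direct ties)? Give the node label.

Wiremu

Degrees — Bao:2, Bob:3, Fay:2, Giulia:2, Kira:3, Lena:2, Leo:3, Nate:2, Orla:3, Wiremu:4.
The maximum is 4, attained only by Wiremu.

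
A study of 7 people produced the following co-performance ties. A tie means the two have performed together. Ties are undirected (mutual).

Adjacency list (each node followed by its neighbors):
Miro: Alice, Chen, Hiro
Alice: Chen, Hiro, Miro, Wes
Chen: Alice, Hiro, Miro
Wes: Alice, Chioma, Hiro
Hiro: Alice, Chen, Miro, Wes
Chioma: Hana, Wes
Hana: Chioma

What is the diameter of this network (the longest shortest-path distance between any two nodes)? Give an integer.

Eccentricity of each node (its greatest distance to any other): Alice:3, Chen:4, Chioma:3, Hana:4, Hiro:3, Miro:4, Wes:2.
The maximum eccentricity is 4, realized for instance by the pair Hana–Chen via Hana – Chioma – Wes – Hiro – Chen. So the diameter is 4.

4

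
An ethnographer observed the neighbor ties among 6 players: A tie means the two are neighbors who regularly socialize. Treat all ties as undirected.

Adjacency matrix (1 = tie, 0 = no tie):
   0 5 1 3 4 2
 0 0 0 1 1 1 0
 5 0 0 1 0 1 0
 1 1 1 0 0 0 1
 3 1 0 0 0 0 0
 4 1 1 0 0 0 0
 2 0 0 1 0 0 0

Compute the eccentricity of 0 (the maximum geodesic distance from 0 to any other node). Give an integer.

2

Distances from 0: 1:1, 2:2, 3:1, 4:1, 5:2.
The largest is 2 (to 5 and 2), so the eccentricity of 0 is 2.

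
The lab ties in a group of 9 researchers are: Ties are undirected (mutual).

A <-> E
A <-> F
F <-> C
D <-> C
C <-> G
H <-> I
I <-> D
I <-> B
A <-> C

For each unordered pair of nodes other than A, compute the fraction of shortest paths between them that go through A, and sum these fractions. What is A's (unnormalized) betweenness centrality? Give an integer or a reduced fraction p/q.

7

Pairs whose geodesics pass through A — B–E: 1; D–E: 1; E–G: 1; E–C: 1; E–F: 1; E–I: 1; E–H: 1.
All other pairs contribute 0.
Summing the contributions gives betweenness(A) = 7.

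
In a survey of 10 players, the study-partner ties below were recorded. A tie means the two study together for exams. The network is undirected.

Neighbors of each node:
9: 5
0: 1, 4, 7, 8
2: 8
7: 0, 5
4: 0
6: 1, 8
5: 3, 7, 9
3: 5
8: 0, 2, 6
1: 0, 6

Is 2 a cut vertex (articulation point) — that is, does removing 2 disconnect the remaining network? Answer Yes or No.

No

Even without 2, every remaining node can still reach every other (the residual graph is connected), so 2 is not a cut vertex.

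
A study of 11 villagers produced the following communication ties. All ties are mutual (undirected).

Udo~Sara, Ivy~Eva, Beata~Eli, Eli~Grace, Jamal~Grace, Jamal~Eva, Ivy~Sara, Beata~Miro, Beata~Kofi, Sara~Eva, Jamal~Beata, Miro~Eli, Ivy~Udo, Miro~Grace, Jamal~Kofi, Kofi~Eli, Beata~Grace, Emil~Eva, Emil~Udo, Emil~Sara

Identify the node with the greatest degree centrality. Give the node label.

Degrees — Beata:5, Eli:4, Emil:3, Eva:4, Grace:4, Ivy:3, Jamal:4, Kofi:3, Miro:3, Sara:4, Udo:3.
The maximum is 5, attained only by Beata.

Beata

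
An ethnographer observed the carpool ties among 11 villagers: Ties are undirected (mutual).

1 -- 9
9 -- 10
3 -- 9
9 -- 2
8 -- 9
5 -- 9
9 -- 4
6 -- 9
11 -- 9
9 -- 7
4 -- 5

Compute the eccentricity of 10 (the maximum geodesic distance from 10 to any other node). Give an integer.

Distances from 10: 1:2, 2:2, 3:2, 4:2, 5:2, 6:2, 7:2, 8:2, 9:1, 11:2.
The largest is 2 (to 4, 8, 1, 2, 11, 6, 7, 5, and 3), so the eccentricity of 10 is 2.

2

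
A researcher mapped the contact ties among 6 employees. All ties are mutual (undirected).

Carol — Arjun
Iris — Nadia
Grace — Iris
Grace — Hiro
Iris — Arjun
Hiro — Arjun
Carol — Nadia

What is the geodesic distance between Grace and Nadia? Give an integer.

One shortest route is Grace – Iris – Nadia, which uses 2 edges, and Grace and Nadia are not directly tied, so nothing shorter exists. So d(Grace,Nadia) = 2.

2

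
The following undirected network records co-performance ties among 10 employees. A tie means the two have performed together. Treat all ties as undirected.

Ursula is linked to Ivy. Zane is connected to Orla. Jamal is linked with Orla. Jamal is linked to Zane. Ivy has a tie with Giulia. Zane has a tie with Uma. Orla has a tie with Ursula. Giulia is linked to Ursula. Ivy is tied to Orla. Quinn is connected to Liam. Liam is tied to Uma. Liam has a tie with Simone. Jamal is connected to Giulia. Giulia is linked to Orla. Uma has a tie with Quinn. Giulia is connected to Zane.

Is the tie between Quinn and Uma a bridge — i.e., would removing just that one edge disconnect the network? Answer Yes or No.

Even without that edge, Quinn still reaches Uma via Quinn – Liam – Uma, so the network stays connected. Not a bridge.

No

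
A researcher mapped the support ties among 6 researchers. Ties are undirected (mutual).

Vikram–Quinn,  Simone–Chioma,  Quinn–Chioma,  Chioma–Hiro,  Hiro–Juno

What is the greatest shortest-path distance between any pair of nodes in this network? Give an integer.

4

Eccentricity of each node (its greatest distance to any other): Chioma:2, Hiro:3, Juno:4, Quinn:3, Simone:3, Vikram:4.
The maximum eccentricity is 4, realized for instance by the pair Juno–Vikram via Juno – Hiro – Chioma – Quinn – Vikram. So the diameter is 4.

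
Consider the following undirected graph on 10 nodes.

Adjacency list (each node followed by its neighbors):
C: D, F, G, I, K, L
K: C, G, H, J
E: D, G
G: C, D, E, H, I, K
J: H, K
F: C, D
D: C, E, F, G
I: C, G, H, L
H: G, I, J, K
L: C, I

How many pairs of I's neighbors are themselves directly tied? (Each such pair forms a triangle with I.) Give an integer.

3

I's neighbors: C, G, H, and L.
Neighbor pairs that are themselves tied: I–C–G; I–C–L; I–G–H. Each forms one triangle with I, for 3 in total.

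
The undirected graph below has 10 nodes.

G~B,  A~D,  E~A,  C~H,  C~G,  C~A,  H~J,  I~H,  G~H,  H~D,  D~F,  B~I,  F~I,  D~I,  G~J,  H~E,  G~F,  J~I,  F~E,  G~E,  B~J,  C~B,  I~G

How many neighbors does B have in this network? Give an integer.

B is directly tied to C, G, I, and J. That is 4 neighbors, so the degree of B is 4.

4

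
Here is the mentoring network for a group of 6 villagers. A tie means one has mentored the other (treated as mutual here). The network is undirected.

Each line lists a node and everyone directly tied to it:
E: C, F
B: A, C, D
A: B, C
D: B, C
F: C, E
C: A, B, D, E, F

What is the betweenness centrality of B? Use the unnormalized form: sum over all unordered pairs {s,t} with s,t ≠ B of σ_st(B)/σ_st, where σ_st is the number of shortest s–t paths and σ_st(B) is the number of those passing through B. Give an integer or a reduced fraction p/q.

Pairs whose geodesics pass through B — A–D: 1/2.
All other pairs contribute 0.
Summing the contributions gives betweenness(B) = 1/2.

1/2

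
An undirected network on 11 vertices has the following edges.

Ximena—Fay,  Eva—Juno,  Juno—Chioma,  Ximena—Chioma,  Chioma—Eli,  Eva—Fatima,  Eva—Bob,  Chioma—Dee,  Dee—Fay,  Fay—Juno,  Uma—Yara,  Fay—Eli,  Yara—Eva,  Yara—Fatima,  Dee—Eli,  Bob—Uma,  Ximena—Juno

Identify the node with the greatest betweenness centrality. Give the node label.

Eva

Unnormalized betweenness of each node: Bob:7/2, Chioma:7, Dee:1/4, Eli:1/4, Eva:51/2, Fatima:0, Fay:7, Juno:101/4, Uma:1/2, Ximena:1/4, Yara:9/2.
Eva has the largest value, 51/2, making it the main broker — the node through which the most shortest paths run.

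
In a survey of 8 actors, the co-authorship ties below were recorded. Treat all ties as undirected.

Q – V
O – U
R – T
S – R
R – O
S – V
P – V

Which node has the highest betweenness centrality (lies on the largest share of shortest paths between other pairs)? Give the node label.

Unnormalized betweenness of each node: O:6, P:0, Q:0, R:14, S:12, T:0, U:0, V:11.
R has the largest value, 14, making it the main broker — the node through which the most shortest paths run.

R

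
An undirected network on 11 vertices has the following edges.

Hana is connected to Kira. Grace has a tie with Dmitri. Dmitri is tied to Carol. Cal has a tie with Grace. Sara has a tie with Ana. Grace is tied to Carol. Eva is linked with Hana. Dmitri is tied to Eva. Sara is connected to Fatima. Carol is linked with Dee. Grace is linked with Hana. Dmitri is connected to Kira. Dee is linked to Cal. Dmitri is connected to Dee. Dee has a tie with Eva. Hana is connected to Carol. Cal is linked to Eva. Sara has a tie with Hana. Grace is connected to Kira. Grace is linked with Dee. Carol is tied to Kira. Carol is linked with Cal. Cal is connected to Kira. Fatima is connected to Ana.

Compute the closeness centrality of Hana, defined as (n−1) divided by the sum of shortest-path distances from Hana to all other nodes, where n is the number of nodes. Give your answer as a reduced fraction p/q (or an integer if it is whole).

2/3

Distances from Hana: Ana:2, Cal:2, Carol:1, Dee:2, Dmitri:2, Eva:1, Fatima:2, Grace:1, Kira:1, Sara:1. Sum = 15.
n = 11, so closeness = 10/15 = 2/3.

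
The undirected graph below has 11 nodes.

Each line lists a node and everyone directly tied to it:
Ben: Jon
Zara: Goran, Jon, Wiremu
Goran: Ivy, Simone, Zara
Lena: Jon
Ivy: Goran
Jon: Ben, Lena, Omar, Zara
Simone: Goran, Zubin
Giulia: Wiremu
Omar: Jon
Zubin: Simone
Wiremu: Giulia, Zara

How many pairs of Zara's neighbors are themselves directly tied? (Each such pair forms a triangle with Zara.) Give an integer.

0

Zara's neighbors are Goran, Jon, and Wiremu, but none of them are tied to each other, so no triangle contains Zara.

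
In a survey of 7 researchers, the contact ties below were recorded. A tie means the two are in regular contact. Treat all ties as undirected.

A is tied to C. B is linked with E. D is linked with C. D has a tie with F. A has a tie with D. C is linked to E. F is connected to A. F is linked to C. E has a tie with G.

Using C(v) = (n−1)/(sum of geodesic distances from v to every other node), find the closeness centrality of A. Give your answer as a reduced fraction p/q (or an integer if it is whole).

6/11

Distances from A: B:3, C:1, D:1, E:2, F:1, G:3. Sum = 11.
n = 7, so closeness = 6/11.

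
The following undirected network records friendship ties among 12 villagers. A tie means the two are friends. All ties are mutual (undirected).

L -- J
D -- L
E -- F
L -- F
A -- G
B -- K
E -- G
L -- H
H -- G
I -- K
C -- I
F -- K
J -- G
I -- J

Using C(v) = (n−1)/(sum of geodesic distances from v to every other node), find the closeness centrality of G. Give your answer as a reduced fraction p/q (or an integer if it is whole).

Distances from G: A:1, B:4, C:3, D:3, E:1, F:2, H:1, I:2, J:1, K:3, L:2. Sum = 23.
n = 12, so closeness = 11/23.

11/23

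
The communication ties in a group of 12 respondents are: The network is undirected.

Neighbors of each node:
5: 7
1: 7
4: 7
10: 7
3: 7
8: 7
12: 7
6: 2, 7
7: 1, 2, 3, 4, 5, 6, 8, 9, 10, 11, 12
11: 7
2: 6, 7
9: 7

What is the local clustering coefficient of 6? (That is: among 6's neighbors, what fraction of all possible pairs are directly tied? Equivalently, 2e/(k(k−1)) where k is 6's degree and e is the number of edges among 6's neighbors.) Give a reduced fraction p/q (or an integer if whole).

1

6's neighbors: 2 and 7 (k = 2).
Possible neighbor pairs: C(2,2) = 1. Edges among them: 2–7 → e = 1.
Clustering(6) = 1/1.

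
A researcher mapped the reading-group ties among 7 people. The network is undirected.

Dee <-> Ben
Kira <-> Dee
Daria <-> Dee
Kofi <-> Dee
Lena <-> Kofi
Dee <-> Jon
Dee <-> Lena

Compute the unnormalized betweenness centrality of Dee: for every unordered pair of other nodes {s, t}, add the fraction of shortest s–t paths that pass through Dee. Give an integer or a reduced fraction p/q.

14

Pairs whose geodesics pass through Dee — Kira–Daria: 1; Kira–Lena: 1; Kira–Ben: 1; Kira–Kofi: 1; Kira–Jon: 1; Daria–Lena: 1; Daria–Ben: 1; Daria–Kofi: 1; Daria–Jon: 1; Lena–Ben: 1; Lena–Jon: 1; Ben–Kofi: 1; Ben–Jon: 1; Kofi–Jon: 1.
All other pairs contribute 0.
Summing the contributions gives betweenness(Dee) = 14.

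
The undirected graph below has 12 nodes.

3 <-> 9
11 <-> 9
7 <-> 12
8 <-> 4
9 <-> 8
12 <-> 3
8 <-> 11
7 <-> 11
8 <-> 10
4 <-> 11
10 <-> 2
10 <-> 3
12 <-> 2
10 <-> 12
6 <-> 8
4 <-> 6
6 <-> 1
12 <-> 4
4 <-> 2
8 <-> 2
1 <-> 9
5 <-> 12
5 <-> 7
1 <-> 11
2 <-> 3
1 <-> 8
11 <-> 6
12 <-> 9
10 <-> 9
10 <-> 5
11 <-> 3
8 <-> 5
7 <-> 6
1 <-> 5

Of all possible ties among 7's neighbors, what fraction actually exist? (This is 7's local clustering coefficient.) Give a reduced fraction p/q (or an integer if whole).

7's neighbors: 5, 6, 11, and 12 (k = 4).
Possible neighbor pairs: C(4,2) = 6. Edges among them: 5–12, 6–11 → e = 2.
Clustering(7) = 2/6 = 1/3.

1/3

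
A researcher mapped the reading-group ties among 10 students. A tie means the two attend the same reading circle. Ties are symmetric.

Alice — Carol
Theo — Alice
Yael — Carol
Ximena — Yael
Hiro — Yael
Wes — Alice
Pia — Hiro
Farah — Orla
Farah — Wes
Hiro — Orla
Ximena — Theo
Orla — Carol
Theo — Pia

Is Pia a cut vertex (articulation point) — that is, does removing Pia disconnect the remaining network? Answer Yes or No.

No

Even without Pia, every remaining node can still reach every other (the residual graph is connected), so Pia is not a cut vertex.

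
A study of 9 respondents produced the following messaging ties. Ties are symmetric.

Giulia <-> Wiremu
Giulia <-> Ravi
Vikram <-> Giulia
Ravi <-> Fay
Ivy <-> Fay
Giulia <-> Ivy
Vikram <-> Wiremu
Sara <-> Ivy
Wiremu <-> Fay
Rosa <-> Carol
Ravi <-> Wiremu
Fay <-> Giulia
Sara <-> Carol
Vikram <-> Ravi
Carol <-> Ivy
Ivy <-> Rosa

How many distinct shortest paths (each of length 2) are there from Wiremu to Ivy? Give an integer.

The shortest distance is 2. The length-2 paths are: Wiremu–Giulia–Ivy; Wiremu–Fay–Ivy.
That gives 2 distinct shortest paths.

2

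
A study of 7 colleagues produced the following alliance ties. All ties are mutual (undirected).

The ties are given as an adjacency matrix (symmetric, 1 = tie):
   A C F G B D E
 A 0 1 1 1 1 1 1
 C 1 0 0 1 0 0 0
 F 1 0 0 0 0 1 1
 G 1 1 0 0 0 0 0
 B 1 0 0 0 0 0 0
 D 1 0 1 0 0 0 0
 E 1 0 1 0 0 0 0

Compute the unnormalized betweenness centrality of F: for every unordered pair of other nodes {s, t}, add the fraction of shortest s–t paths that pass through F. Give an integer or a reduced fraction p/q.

1/2

Pairs whose geodesics pass through F — D–E: 1/2.
All other pairs contribute 0.
Summing the contributions gives betweenness(F) = 1/2.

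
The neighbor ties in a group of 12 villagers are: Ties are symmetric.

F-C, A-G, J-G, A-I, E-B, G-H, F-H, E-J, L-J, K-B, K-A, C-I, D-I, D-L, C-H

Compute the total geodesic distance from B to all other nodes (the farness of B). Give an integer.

32

Distances from B: A:2, C:4, D:4, E:1, F:5, G:3, H:4, I:3, J:2, K:1, L:3.
Sum = 2 + 4 + 4 + 1 + 5 + 3 + 4 + 3 + 2 + 1 + 3 = 32.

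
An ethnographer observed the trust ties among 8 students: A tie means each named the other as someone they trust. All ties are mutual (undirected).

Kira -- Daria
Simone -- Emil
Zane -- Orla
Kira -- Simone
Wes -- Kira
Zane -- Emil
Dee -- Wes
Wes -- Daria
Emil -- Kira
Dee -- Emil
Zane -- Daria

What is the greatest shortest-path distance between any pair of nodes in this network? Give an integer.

Eccentricity of each node (its greatest distance to any other): Daria:2, Dee:3, Emil:2, Kira:3, Orla:3, Simone:3, Wes:3, Zane:2.
The maximum eccentricity is 3, realized for instance by the pair Dee–Orla via Dee – Emil – Zane – Orla. So the diameter is 3.

3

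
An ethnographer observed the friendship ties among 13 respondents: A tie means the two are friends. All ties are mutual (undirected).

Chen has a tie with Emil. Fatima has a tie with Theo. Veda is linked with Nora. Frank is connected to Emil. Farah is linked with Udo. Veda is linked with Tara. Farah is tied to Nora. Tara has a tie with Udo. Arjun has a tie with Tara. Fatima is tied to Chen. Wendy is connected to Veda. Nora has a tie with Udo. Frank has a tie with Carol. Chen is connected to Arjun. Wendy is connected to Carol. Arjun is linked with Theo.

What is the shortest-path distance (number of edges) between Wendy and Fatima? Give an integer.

One shortest route is Wendy – Veda – Tara – Arjun – Theo – Fatima, which uses 5 edges, and at distance 4 from Wendy we only reach {Chen, Theo}, which does not include Fatima. So d(Wendy,Fatima) = 5.

5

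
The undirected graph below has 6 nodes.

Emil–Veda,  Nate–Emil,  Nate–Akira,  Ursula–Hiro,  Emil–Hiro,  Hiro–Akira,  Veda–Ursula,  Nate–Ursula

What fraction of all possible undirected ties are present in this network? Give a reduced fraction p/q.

There are 8 edges and 6 nodes, so the maximum possible is C(6,2) = 15.
Density = 8/15.

8/15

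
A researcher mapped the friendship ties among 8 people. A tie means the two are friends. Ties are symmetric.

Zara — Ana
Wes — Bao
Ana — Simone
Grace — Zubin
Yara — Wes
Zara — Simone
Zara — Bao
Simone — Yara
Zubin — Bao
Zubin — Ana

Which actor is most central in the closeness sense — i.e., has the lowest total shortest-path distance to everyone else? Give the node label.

Bao

Farness (sum of distances to all others) for each node — Ana:12, Bao:11, Grace:18, Simone:12, Wes:14, Yara:15, Zara:12, Zubin:12.
The smallest farness is 11, for Bao, so Bao has the highest closeness.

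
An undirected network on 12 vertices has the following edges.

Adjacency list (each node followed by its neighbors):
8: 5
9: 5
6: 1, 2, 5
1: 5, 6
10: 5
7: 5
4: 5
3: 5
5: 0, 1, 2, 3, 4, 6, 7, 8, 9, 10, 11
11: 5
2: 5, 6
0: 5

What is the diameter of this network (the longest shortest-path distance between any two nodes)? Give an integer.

Eccentricity of each node (its greatest distance to any other): 0:2, 1:2, 2:2, 3:2, 4:2, 5:1, 6:2, 7:2, 8:2, 9:2, 10:2, 11:2.
The maximum eccentricity is 2, realized for instance by the pair 7–10 via 7 – 5 – 10. So the diameter is 2.

2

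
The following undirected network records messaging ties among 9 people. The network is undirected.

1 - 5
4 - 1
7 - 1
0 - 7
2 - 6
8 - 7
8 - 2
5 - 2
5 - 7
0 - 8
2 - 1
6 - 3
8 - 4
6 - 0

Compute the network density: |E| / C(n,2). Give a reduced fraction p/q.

7/18

There are 14 edges and 9 nodes, so the maximum possible is C(9,2) = 36.
Density = 14/36 = 7/18.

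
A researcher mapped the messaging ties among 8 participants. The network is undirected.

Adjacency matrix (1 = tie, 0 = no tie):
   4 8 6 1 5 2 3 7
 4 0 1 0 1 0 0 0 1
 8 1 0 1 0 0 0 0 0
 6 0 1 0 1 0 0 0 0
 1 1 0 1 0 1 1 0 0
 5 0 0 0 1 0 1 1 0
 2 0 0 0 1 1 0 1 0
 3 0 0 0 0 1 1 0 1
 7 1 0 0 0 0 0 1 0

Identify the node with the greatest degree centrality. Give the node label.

Degrees — 1:4, 2:3, 3:3, 4:3, 5:3, 6:2, 7:2, 8:2.
The maximum is 4, attained only by 1.

1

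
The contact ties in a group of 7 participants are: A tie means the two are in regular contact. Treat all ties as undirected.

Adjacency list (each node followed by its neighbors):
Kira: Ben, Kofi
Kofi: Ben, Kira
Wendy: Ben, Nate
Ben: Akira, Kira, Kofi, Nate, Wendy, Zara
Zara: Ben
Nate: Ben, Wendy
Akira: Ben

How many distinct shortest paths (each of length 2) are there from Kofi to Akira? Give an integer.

1

The shortest distance is 2, and the only length-2 path is Kofi–Ben–Akira. So there is exactly 1 shortest path.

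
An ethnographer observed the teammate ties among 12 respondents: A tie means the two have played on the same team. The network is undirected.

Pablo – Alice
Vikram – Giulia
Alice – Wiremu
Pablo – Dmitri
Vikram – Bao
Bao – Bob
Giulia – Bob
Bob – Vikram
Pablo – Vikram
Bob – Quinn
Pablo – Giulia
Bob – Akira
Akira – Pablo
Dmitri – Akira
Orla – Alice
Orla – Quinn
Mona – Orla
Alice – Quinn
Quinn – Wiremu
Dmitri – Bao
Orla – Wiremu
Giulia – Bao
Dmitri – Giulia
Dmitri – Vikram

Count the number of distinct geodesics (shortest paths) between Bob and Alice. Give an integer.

1

The shortest distance is 2, and the only length-2 path is Bob–Quinn–Alice. So there is exactly 1 shortest path.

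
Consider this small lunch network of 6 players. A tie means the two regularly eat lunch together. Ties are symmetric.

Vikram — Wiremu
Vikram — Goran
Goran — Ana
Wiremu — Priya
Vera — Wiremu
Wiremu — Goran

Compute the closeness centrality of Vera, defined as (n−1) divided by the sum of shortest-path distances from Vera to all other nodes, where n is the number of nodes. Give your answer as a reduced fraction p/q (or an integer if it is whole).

1/2

Distances from Vera: Ana:3, Goran:2, Priya:2, Vikram:2, Wiremu:1. Sum = 10.
n = 6, so closeness = 5/10 = 1/2.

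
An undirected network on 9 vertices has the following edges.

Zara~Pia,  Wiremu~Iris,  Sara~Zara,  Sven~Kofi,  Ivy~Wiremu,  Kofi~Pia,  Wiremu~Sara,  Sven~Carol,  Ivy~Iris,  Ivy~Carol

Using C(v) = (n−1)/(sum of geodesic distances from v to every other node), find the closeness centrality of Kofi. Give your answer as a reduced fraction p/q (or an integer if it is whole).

2/5

Distances from Kofi: Carol:2, Iris:4, Ivy:3, Pia:1, Sara:3, Sven:1, Wiremu:4, Zara:2. Sum = 20.
n = 9, so closeness = 8/20 = 2/5.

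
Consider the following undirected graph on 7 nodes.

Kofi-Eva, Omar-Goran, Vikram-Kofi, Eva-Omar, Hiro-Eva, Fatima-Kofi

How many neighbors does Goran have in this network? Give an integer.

1

Goran is directly tied to Omar. That is 1 neighbor, so the degree of Goran is 1.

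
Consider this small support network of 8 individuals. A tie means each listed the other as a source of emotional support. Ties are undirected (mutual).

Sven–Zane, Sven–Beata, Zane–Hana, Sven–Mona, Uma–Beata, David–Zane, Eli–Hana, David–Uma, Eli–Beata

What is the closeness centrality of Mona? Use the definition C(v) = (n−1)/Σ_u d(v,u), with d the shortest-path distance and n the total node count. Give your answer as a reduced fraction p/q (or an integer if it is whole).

Distances from Mona: Beata:2, David:3, Eli:3, Hana:3, Sven:1, Uma:3, Zane:2. Sum = 17.
n = 8, so closeness = 7/17.

7/17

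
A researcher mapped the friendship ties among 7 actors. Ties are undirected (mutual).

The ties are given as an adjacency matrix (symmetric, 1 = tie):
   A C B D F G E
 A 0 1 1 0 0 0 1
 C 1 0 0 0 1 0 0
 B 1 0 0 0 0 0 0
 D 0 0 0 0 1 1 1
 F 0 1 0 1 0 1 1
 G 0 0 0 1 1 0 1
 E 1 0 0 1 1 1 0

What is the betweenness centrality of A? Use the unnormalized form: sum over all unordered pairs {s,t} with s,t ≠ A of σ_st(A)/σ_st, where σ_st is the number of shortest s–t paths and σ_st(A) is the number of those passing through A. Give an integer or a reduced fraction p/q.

Pairs whose geodesics pass through A — C–B: 1; C–E: 1/2; B–D: 1; B–F: 2/2; B–G: 1; B–E: 1.
All other pairs contribute 0.
Summing the contributions gives betweenness(A) = 11/2.

11/2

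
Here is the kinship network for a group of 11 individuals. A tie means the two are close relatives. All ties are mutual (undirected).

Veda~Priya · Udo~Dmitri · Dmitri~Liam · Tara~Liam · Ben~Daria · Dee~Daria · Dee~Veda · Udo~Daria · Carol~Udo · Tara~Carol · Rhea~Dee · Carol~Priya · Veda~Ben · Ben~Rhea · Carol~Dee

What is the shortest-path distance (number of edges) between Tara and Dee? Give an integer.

2

One shortest route is Tara – Carol – Dee, which uses 2 edges, and Tara and Dee are not directly tied, so nothing shorter exists. So d(Tara,Dee) = 2.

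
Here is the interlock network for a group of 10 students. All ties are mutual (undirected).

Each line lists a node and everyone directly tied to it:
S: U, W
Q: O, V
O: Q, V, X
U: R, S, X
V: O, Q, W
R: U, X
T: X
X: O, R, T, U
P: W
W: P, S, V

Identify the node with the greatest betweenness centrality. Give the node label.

X

Unnormalized betweenness of each node: O:19/2, P:0, Q:0, R:0, S:13/2, T:0, U:15/2, V:15/2, W:11, X:14.
X has the largest value, 14, making it the main broker — the node through which the most shortest paths run.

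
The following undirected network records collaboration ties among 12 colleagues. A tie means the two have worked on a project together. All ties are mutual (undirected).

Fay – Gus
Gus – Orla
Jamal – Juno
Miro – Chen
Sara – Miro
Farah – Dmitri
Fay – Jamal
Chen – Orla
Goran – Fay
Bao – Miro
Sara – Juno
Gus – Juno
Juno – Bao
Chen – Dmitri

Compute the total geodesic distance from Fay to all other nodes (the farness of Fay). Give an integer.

Distances from Fay: Bao:3, Chen:3, Dmitri:4, Farah:5, Goran:1, Gus:1, Jamal:1, Juno:2, Miro:4, Orla:2, Sara:3.
Sum = 3 + 3 + 4 + 5 + 1 + 1 + 1 + 2 + 4 + 2 + 3 = 29.

29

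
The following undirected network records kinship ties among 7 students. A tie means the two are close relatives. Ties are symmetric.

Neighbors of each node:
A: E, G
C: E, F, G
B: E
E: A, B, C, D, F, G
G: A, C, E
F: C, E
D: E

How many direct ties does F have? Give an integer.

2

F is directly tied to C and E. That is 2 neighbors, so the degree of F is 2.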